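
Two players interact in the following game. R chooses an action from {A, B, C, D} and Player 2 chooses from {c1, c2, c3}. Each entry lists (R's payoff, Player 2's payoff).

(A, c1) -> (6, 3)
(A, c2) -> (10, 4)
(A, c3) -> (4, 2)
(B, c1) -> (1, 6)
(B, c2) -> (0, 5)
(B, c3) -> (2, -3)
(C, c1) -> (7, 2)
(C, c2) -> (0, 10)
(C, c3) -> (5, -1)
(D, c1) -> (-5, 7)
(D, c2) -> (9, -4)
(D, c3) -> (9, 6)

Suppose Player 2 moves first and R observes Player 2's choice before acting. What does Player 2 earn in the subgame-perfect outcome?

6

Solve by backward induction (Player 2 leads).
- c1: R compares 6, 1, 7, -5 and picks C; Player 2 would get 2.
- c2: R compares 10, 0, 0, 9 and picks A; Player 2 would get 4.
- c3: R compares 4, 2, 5, 9 and picks D; Player 2 would get 6.
Among 2, 4, 6, the best is 6 at c3. Subgame-perfect outcome: (D, c3) with payoffs (9, 6).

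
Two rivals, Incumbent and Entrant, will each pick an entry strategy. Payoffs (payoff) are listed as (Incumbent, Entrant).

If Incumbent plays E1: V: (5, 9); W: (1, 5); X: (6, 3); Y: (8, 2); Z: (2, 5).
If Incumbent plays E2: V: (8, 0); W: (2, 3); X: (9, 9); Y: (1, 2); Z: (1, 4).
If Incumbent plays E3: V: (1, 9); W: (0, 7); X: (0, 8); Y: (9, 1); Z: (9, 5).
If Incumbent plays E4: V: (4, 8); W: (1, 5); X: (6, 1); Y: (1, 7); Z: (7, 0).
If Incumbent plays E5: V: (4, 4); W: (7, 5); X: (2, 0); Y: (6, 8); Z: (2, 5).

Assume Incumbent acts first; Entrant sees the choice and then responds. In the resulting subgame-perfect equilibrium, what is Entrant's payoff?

Work backward from Entrant's decision.
- E1: BR = V, leader payoff 5.
- E2: BR = X, leader payoff 9.
- E3: BR = V, leader payoff 1.
- E4: BR = V, leader payoff 4.
- E5: BR = Y, leader payoff 6.
Incumbent's induced payoffs are 5, 9, 1, 4, 6, so Incumbent commits to E2. Subgame-perfect outcome: (E2, X) with payoffs (9, 9).

9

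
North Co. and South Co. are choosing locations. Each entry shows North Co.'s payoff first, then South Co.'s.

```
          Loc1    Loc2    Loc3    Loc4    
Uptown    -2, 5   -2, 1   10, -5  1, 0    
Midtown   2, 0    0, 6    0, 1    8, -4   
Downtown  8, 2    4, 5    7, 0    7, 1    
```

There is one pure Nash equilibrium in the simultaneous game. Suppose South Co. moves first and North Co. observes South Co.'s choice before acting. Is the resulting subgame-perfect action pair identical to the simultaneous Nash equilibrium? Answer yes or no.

Solve by backward induction (South Co. leads).
- Loc1 → North Co. plays Downtown (best of -2, 2, 8); South Co. gets 2.
- Loc2 → North Co. plays Downtown (best of -2, 0, 4); South Co. gets 5.
- Loc3 → North Co. plays Uptown (best of 10, 0, 7); South Co. gets -5.
- Loc4 → North Co. plays Midtown (best of 1, 8, 7); South Co. gets -4.
South Co.'s induced payoffs are 2, 5, -5, -4, so South Co. commits to Loc2. Subgame-perfect outcome: (Downtown, Loc2) with payoffs (4, 5).
For the simultaneous game, intersect best replies.
North Co.'s best replies: Loc1→Downtown; Loc2→Downtown; Loc3→Uptown; Loc4→Midtown.
South Co.'s best replies: Uptown→Loc1; Midtown→Loc2; Downtown→Loc2.
Only (Downtown, Loc2) has each player best-responding; Nash payoffs (4, 5).
Sequential outcome (Downtown, Loc2) coincides with the Nash profile (Downtown, Loc2).

yes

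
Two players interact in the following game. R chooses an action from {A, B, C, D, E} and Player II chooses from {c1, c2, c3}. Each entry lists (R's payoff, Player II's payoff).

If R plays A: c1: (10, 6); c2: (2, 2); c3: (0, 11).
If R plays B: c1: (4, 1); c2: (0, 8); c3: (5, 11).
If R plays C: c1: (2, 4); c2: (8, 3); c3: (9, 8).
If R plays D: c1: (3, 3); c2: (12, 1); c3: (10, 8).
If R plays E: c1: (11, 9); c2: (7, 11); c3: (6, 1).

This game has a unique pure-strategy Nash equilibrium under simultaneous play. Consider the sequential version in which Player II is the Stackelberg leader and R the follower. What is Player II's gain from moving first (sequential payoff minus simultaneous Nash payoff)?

Solve by backward induction (Player II leads).
- c1: R compares 10, 4, 2, 3, 11 and picks E; Player II would get 9.
- c2: R compares 2, 0, 8, 12, 7 and picks D; Player II would get 1.
- c3: R compares 0, 5, 9, 10, 6 and picks D; Player II would get 8.
Player II's induced payoffs are 9, 1, 8, so Player II commits to c1. Subgame-perfect outcome: (E, c1) with payoffs (11, 9).
Under simultaneous play:
R's best replies: c1→E; c2→D; c3→D.
Player II's best replies: A→c3; B→c3; C→c3; D→c3; E→c2.
Only (D, c3) has each player best-responding; Nash payoffs (10, 8).
Player II's commitment gain: 9 − 8 = 1.

1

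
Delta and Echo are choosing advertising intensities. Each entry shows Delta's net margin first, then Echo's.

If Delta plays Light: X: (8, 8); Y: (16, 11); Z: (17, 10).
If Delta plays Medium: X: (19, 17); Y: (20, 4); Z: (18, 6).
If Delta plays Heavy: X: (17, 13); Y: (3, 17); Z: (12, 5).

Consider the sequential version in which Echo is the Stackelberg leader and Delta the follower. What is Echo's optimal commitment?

Backward induction with Echo moving first.
- X: Delta compares 8, 19, 17 and picks Medium; Echo would get 17.
- Y: Delta compares 16, 20, 3 and picks Medium; Echo would get 4.
- Z: Delta compares 17, 18, 12 and picks Medium; Echo would get 6.
Among 17, 4, 6, the best is 17 at X. Subgame-perfect outcome: (Medium, X) with payoffs (19, 17).

X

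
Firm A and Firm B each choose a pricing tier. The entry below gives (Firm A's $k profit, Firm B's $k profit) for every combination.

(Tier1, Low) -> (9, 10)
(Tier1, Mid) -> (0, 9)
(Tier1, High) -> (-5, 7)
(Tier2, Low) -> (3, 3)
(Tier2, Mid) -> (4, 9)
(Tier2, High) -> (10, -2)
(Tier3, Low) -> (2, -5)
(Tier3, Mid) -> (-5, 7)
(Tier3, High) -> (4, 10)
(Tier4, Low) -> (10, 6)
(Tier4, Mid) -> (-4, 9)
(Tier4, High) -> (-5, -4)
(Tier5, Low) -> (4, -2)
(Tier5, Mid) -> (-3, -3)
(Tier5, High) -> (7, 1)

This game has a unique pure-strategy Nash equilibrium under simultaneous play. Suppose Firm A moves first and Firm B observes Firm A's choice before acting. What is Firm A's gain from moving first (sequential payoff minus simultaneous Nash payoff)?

5

Backward induction with Firm A moving first.
- Tier1 → Firm B plays Low (best of 10, 9, 7); Firm A gets 9.
- Tier2 → Firm B plays Mid (best of 3, 9, -2); Firm A gets 4.
- Tier3 → Firm B plays High (best of -5, 7, 10); Firm A gets 4.
- Tier4 → Firm B plays Mid (best of 6, 9, -4); Firm A gets -4.
- Tier5 → Firm B plays High (best of -2, -3, 1); Firm A gets 7.
Firm A's induced payoffs are 9, 4, 4, -4, 7, so Firm A commits to Tier1. Subgame-perfect outcome: (Tier1, Low) with payoffs (9, 10).
For the simultaneous game, intersect best replies.
Firm A's best replies: Low→Tier4; Mid→Tier2; High→Tier2.
Firm B's best replies: Tier1→Low; Tier2→Mid; Tier3→High; Tier4→Mid; Tier5→High.
Only (Tier2, Mid) has each player best-responding; Nash payoffs (4, 9).
Firm A's commitment gain: 9 − 4 = 5.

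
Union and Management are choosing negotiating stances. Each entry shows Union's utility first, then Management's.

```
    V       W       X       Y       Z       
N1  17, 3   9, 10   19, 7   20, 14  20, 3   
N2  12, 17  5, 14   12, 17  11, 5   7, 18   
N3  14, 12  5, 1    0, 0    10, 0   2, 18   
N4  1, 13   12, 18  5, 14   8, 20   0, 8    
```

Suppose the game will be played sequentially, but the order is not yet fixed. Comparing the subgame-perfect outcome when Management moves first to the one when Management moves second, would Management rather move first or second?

first

If Union leads: Management's best replies are N1→Y, N2→Z, N3→Z, N4→Y; Union's induced payoffs 20, 7, 2, 8; outcome (N1, Y), payoffs (20, 14).
If Management leads: Union's best replies are V→N1, W→N4, X→N1, Y→N1, Z→N1; Management's induced payoffs 3, 18, 7, 14, 3; outcome (N4, W), payoffs (12, 18).
Management gets 18 moving first and 14 moving second, so Management prefers to move first.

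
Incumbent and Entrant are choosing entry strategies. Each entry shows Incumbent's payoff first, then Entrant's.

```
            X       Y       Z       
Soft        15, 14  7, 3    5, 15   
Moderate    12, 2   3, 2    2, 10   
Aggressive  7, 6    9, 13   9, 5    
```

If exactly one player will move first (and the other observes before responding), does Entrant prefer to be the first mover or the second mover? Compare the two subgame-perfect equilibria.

first

If Incumbent leads: Entrant's best replies are Soft→Z, Moderate→Z, Aggressive→Y; Incumbent's induced payoffs 5, 2, 9; outcome (Aggressive, Y), payoffs (9, 13).
If Entrant leads: Incumbent's best replies are X→Soft, Y→Aggressive, Z→Aggressive; Entrant's induced payoffs 14, 13, 5; outcome (Soft, X), payoffs (15, 14).
Entrant gets 14 moving first and 13 moving second, so Entrant prefers to move first.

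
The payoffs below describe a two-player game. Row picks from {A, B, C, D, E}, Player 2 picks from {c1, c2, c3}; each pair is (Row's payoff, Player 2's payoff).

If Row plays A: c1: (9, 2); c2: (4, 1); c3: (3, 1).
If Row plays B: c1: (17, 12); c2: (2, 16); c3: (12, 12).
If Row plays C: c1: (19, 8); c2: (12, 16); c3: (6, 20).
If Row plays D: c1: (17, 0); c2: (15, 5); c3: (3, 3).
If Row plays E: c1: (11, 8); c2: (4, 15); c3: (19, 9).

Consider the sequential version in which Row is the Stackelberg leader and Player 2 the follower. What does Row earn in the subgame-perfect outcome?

15

Backward induction with Row moving first.
- A: Player 2 compares 2, 1, 1 and picks c1; Row would get 9.
- B: Player 2 compares 12, 16, 12 and picks c2; Row would get 2.
- C: Player 2 compares 8, 16, 20 and picks c3; Row would get 6.
- D: Player 2 compares 0, 5, 3 and picks c2; Row would get 15.
- E: Player 2 compares 8, 15, 9 and picks c2; Row would get 4.
Among 9, 2, 6, 15, 4, the best is 15 at D. Subgame-perfect outcome: (D, c2) with payoffs (15, 5).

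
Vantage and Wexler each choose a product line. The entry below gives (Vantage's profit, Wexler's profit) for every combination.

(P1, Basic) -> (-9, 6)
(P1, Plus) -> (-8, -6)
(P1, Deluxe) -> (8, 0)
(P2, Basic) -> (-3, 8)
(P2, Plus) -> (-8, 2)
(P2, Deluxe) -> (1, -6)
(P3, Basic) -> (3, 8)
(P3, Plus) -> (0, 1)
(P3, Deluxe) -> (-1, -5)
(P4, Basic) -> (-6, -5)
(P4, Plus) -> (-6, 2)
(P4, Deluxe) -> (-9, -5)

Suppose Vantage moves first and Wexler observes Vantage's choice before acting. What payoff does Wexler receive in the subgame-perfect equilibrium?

Solve by backward induction (Vantage leads).
- P1 → Wexler plays Basic (best of 6, -6, 0); Vantage gets -9.
- P2 → Wexler plays Basic (best of 8, 2, -6); Vantage gets -3.
- P3 → Wexler plays Basic (best of 8, 1, -5); Vantage gets 3.
- P4 → Wexler plays Plus (best of -5, 2, -5); Vantage gets -6.
Maximizing over -9, -3, 3, -6, Vantage chooses P3. Subgame-perfect outcome: (P3, Basic) with payoffs (3, 8).

8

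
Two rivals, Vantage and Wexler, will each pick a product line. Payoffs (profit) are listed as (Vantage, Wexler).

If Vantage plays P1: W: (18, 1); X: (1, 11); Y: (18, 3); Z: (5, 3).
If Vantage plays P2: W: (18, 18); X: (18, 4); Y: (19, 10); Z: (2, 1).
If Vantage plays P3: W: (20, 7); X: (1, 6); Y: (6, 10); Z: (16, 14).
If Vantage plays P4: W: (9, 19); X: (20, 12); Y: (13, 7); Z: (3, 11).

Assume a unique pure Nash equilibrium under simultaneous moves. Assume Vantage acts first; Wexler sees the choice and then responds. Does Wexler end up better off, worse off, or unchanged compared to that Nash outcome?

better off

Wexler best-responds to each possible Vantage move:
- P1: BR = X, leader payoff 1.
- P2: BR = W, leader payoff 18.
- P3: BR = Z, leader payoff 16.
- P4: BR = W, leader payoff 9.
Vantage's induced payoffs are 1, 18, 16, 9, so Vantage commits to P2. Subgame-perfect outcome: (P2, W) with payoffs (18, 18).
Now find the simultaneous Nash equilibrium.
Vantage's best replies: W→P3; X→P4; Y→P2; Z→P3.
Wexler's best replies: P1→X; P2→W; P3→Z; P4→W.
Only (P3, Z) has each player best-responding; Nash payoffs (16, 14).
Wexler earns 18 sequentially versus 14 at the Nash outcome: better off.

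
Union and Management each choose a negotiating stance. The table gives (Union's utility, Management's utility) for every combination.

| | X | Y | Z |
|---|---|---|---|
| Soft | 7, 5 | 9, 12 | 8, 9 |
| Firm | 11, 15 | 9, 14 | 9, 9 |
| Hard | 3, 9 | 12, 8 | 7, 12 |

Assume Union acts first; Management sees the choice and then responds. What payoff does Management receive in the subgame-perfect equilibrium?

Solve by backward induction (Union leads).
- Soft: BR = Y, leader payoff 9.
- Firm: BR = X, leader payoff 11.
- Hard: BR = Z, leader payoff 7.
Among 9, 11, 7, the best is 11 at Firm. Subgame-perfect outcome: (Firm, X) with payoffs (11, 15).

15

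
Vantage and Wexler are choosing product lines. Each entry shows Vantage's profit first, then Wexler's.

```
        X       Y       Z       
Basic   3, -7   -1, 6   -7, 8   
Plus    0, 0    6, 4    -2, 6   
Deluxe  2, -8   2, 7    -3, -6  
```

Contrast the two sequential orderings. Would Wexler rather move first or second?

second

If Vantage leads: Wexler's best replies are Basic→Z, Plus→Z, Deluxe→Y; Vantage's induced payoffs -7, -2, 2; outcome (Deluxe, Y), payoffs (2, 7).
If Wexler leads: Vantage's best replies are X→Basic, Y→Plus, Z→Plus; Wexler's induced payoffs -7, 4, 6; outcome (Plus, Z), payoffs (-2, 6).
Wexler gets 6 moving first and 7 moving second, so Wexler prefers to move second.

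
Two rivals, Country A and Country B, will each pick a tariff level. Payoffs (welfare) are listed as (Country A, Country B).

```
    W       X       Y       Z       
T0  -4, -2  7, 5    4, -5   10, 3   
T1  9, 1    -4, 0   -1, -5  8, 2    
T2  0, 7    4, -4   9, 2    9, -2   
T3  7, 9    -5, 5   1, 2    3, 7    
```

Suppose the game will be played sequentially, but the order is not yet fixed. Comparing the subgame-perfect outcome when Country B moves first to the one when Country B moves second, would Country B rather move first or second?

first

If Country A leads: Country B's best replies are T0→X, T1→Z, T2→W, T3→W; Country A's induced payoffs 7, 8, 0, 7; outcome (T1, Z), payoffs (8, 2).
If Country B leads: Country A's best replies are W→T1, X→T0, Y→T2, Z→T0; Country B's induced payoffs 1, 5, 2, 3; outcome (T0, X), payoffs (7, 5).
Country B gets 5 moving first and 2 moving second, so Country B prefers to move first.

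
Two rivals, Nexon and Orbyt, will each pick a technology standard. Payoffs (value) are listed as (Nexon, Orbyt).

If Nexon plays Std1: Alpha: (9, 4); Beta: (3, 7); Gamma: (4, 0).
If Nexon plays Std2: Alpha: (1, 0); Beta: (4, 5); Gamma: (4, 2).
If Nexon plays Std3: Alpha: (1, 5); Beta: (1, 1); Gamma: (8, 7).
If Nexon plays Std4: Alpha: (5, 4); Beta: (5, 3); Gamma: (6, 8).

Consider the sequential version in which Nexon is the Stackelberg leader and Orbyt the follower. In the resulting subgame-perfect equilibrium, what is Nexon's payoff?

Orbyt best-responds to each possible Nexon move:
- Std1: Orbyt compares 4, 7, 0 and picks Beta; Nexon would get 3.
- Std2: Orbyt compares 0, 5, 2 and picks Beta; Nexon would get 4.
- Std3: Orbyt compares 5, 1, 7 and picks Gamma; Nexon would get 8.
- Std4: Orbyt compares 4, 3, 8 and picks Gamma; Nexon would get 6.
Among 3, 4, 8, 6, the best is 8 at Std3. Subgame-perfect outcome: (Std3, Gamma) with payoffs (8, 7).

8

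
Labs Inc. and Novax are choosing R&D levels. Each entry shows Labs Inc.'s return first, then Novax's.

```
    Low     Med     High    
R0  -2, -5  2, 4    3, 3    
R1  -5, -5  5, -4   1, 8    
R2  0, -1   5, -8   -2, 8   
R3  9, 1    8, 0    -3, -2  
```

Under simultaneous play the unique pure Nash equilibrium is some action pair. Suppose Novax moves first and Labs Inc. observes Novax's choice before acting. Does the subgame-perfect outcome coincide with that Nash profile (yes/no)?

no

Solve by backward induction (Novax leads).
- Low: Labs Inc. compares -2, -5, 0, 9 and picks R3; Novax would get 1.
- Med: Labs Inc. compares 2, 5, 5, 8 and picks R3; Novax would get 0.
- High: Labs Inc. compares 3, 1, -2, -3 and picks R0; Novax would get 3.
Maximizing over 1, 0, 3, Novax chooses High. Subgame-perfect outcome: (R0, High) with payoffs (3, 3).
Now find the simultaneous Nash equilibrium.
Labs Inc.'s best replies: Low→R3; Med→R3; High→R0.
Novax's best replies: R0→Med; R1→High; R2→High; R3→Low.
Only (R3, Low) has each player best-responding; Nash payoffs (9, 1).
Sequential outcome (R0, High) differs from the Nash profile (R3, Low).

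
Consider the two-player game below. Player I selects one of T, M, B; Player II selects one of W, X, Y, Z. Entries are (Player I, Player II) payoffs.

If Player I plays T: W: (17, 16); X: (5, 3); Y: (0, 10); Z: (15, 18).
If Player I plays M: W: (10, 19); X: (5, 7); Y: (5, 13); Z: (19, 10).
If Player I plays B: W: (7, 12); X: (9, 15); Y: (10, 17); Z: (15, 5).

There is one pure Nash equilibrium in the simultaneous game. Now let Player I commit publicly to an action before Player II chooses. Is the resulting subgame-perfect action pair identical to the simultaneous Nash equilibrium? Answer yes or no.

no

Backward induction with Player I moving first.
- T: BR = Z, leader payoff 15.
- M: BR = W, leader payoff 10.
- B: BR = Y, leader payoff 10.
Maximizing over 15, 10, 10, Player I chooses T. Subgame-perfect outcome: (T, Z) with payoffs (15, 18).
Now find the simultaneous Nash equilibrium.
Player I's best replies: W→T; X→B; Y→B; Z→M.
Player II's best replies: T→Z; M→W; B→Y.
The unique mutual best reply is (B, Y), giving (10, 17).
Sequential outcome (T, Z) differs from the Nash profile (B, Y).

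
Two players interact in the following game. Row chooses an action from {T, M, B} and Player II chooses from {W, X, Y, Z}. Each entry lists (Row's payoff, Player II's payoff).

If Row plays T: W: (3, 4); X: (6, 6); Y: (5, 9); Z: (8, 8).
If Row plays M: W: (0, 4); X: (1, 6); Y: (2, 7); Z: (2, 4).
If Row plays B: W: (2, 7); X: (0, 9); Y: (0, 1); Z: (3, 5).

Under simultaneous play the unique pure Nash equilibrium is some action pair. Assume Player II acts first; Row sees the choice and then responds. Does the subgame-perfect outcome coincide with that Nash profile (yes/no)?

Work backward from Row's decision.
- W → Row plays T (best of 3, 0, 2); Player II gets 4.
- X → Row plays T (best of 6, 1, 0); Player II gets 6.
- Y → Row plays T (best of 5, 2, 0); Player II gets 9.
- Z → Row plays T (best of 8, 2, 3); Player II gets 8.
Player II's induced payoffs are 4, 6, 9, 8, so Player II commits to Y. Subgame-perfect outcome: (T, Y) with payoffs (5, 9).
Under simultaneous play:
Row's best replies: W→T; X→T; Y→T; Z→T.
Player II's best replies: T→Y; M→Y; B→X.
Only (T, Y) has each player best-responding; Nash payoffs (5, 9).
Sequential outcome (T, Y) coincides with the Nash profile (T, Y).

yes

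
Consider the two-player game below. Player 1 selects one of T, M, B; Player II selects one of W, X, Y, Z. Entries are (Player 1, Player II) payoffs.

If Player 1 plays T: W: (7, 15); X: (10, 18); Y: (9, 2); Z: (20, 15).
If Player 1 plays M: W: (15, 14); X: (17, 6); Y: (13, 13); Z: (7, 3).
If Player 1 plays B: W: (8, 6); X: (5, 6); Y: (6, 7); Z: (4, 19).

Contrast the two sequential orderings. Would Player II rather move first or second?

first

If Player 1 leads: Player II's best replies are T→X, M→W, B→Z; Player 1's induced payoffs 10, 15, 4; outcome (M, W), payoffs (15, 14).
If Player II leads: Player 1's best replies are W→M, X→M, Y→M, Z→T; Player II's induced payoffs 14, 6, 13, 15; outcome (T, Z), payoffs (20, 15).
Player II gets 15 moving first and 14 moving second, so Player II prefers to move first.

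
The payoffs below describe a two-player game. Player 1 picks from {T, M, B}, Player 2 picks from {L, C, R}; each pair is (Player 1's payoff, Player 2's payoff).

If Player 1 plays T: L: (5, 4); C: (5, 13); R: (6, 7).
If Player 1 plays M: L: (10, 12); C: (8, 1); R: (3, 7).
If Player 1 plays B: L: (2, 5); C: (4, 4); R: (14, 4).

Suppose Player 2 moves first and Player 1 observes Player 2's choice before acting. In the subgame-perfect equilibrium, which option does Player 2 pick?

L

Solve by backward induction (Player 2 leads).
- L: Player 1 compares 5, 10, 2 and picks M; Player 2 would get 12.
- C: Player 1 compares 5, 8, 4 and picks M; Player 2 would get 1.
- R: Player 1 compares 6, 3, 14 and picks B; Player 2 would get 4.
Player 2's induced payoffs are 12, 1, 4, so Player 2 commits to L. Subgame-perfect outcome: (M, L) with payoffs (10, 12).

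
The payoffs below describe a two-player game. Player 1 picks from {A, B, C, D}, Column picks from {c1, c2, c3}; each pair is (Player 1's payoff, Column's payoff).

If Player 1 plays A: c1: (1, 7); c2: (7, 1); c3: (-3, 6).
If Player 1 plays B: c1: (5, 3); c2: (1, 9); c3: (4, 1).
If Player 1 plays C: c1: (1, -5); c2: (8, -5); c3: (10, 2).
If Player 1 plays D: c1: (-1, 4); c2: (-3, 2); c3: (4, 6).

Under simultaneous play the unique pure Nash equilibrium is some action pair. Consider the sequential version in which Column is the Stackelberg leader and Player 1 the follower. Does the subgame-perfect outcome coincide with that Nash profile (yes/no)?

no

Solve by backward induction (Column leads).
- c1 → Player 1 plays B (best of 1, 5, 1, -1); Column gets 3.
- c2 → Player 1 plays C (best of 7, 1, 8, -3); Column gets -5.
- c3 → Player 1 plays C (best of -3, 4, 10, 4); Column gets 2.
Maximizing over 3, -5, 2, Column chooses c1. Subgame-perfect outcome: (B, c1) with payoffs (5, 3).
Now find the simultaneous Nash equilibrium.
Player 1's best replies: c1→B; c2→C; c3→C.
Column's best replies: A→c1; B→c2; C→c3; D→c3.
Only (C, c3) has each player best-responding; Nash payoffs (10, 2).
Sequential outcome (B, c1) differs from the Nash profile (C, c3).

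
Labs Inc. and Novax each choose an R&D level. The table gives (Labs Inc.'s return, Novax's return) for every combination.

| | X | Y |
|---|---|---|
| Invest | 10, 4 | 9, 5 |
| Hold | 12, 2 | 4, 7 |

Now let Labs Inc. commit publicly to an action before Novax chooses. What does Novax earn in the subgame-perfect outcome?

5

Work backward from Novax's decision.
- Invest: Novax compares 4, 5 and picks Y; Labs Inc. would get 9.
- Hold: Novax compares 2, 7 and picks Y; Labs Inc. would get 4.
Labs Inc.'s induced payoffs are 9, 4, so Labs Inc. commits to Invest. Subgame-perfect outcome: (Invest, Y) with payoffs (9, 5).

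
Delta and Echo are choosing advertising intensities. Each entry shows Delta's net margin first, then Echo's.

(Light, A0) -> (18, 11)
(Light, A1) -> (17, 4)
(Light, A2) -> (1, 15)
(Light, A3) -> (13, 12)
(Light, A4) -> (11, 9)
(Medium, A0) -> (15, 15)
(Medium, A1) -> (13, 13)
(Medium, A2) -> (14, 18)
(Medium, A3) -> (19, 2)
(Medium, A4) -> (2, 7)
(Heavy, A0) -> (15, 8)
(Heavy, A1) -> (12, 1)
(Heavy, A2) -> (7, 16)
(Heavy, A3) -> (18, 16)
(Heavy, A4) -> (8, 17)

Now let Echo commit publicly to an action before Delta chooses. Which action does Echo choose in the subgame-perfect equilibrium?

Work backward from Delta's decision.
- A0 → Delta plays Light (best of 18, 15, 15); Echo gets 11.
- A1 → Delta plays Light (best of 17, 13, 12); Echo gets 4.
- A2 → Delta plays Medium (best of 1, 14, 7); Echo gets 18.
- A3 → Delta plays Medium (best of 13, 19, 18); Echo gets 2.
- A4 → Delta plays Light (best of 11, 2, 8); Echo gets 9.
Among 11, 4, 18, 2, 9, the best is 18 at A2. Subgame-perfect outcome: (Medium, A2) with payoffs (14, 18).

A2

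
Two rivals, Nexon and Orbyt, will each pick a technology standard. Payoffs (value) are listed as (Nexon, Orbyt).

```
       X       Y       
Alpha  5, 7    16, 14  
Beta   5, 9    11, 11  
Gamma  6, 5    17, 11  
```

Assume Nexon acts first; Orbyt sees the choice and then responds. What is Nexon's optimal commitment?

Work backward from Orbyt's decision.
- Alpha: BR = Y, leader payoff 16.
- Beta: BR = Y, leader payoff 11.
- Gamma: BR = Y, leader payoff 17.
Nexon's induced payoffs are 16, 11, 17, so Nexon commits to Gamma. Subgame-perfect outcome: (Gamma, Y) with payoffs (17, 11).

Gamma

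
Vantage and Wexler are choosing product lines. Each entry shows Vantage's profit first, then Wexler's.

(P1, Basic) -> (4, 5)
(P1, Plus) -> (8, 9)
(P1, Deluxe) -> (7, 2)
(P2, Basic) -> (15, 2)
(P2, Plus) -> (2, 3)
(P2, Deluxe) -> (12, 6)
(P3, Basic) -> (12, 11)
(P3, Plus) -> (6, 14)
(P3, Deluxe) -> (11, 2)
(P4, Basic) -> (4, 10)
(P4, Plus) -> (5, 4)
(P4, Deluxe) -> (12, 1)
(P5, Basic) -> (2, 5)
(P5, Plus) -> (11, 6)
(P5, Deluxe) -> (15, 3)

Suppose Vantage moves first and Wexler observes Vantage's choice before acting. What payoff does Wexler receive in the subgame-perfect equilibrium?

6

Solve by backward induction (Vantage leads).
- P1: Wexler compares 5, 9, 2 and picks Plus; Vantage would get 8.
- P2: Wexler compares 2, 3, 6 and picks Deluxe; Vantage would get 12.
- P3: Wexler compares 11, 14, 2 and picks Plus; Vantage would get 6.
- P4: Wexler compares 10, 4, 1 and picks Basic; Vantage would get 4.
- P5: Wexler compares 5, 6, 3 and picks Plus; Vantage would get 11.
Vantage's induced payoffs are 8, 12, 6, 4, 11, so Vantage commits to P2. Subgame-perfect outcome: (P2, Deluxe) with payoffs (12, 6).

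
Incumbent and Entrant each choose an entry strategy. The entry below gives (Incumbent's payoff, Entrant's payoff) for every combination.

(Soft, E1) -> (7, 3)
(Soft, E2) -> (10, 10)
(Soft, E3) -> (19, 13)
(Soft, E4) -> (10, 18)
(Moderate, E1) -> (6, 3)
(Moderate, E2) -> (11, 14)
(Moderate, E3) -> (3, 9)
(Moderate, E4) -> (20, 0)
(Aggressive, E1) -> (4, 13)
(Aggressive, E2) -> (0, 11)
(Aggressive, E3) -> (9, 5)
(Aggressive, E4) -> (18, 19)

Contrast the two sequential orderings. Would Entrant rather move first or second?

If Incumbent leads: Entrant's best replies are Soft→E4, Moderate→E2, Aggressive→E4; Incumbent's induced payoffs 10, 11, 18; outcome (Aggressive, E4), payoffs (18, 19).
If Entrant leads: Incumbent's best replies are E1→Soft, E2→Moderate, E3→Soft, E4→Moderate; Entrant's induced payoffs 3, 14, 13, 0; outcome (Moderate, E2), payoffs (11, 14).
Entrant gets 14 moving first and 19 moving second, so Entrant prefers to move second.

second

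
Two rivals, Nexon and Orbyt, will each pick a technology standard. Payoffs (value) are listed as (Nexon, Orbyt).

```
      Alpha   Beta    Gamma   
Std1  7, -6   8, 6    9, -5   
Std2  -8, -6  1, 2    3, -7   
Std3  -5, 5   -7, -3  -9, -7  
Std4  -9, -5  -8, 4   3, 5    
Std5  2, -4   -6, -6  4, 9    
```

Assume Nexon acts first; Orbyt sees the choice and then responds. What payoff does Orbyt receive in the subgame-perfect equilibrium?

6

Work backward from Orbyt's decision.
- Std1: BR = Beta, leader payoff 8.
- Std2: BR = Beta, leader payoff 1.
- Std3: BR = Alpha, leader payoff -5.
- Std4: BR = Gamma, leader payoff 3.
- Std5: BR = Gamma, leader payoff 4.
Among 8, 1, -5, 3, 4, the best is 8 at Std1. Subgame-perfect outcome: (Std1, Beta) with payoffs (8, 6).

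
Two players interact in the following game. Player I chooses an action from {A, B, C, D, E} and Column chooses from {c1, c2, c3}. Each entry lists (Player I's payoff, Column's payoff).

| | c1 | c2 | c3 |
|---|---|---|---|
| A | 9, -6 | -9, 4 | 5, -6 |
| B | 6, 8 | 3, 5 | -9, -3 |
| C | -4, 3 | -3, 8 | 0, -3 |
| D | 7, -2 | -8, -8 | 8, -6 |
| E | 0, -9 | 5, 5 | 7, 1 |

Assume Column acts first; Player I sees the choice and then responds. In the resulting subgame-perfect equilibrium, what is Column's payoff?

Player I best-responds to each possible Column move:
- c1: BR = A, leader payoff -6.
- c2: BR = E, leader payoff 5.
- c3: BR = D, leader payoff -6.
Among -6, 5, -6, the best is 5 at c2. Subgame-perfect outcome: (E, c2) with payoffs (5, 5).

5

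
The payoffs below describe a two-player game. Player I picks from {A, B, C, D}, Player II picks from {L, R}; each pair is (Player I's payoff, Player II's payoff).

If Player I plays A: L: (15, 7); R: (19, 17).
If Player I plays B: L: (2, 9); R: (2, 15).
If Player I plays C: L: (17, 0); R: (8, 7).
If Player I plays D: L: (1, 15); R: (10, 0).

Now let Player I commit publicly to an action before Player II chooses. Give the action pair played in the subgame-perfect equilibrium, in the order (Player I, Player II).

Work backward from Player II's decision.
- A: Player II compares 7, 17 and picks R; Player I would get 19.
- B: Player II compares 9, 15 and picks R; Player I would get 2.
- C: Player II compares 0, 7 and picks R; Player I would get 8.
- D: Player II compares 15, 0 and picks L; Player I would get 1.
Among 19, 2, 8, 1, the best is 19 at A. Subgame-perfect outcome: (A, R) with payoffs (19, 17).

(A, R)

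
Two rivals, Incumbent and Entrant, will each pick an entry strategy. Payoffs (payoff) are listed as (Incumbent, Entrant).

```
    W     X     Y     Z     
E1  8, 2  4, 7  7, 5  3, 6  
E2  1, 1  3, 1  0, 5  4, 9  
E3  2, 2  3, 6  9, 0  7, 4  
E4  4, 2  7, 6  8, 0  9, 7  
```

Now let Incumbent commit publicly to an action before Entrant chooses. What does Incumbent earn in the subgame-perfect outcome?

9

Entrant best-responds to each possible Incumbent move:
- E1 → Entrant plays X (best of 2, 7, 5, 6); Incumbent gets 4.
- E2 → Entrant plays Z (best of 1, 1, 5, 9); Incumbent gets 4.
- E3 → Entrant plays X (best of 2, 6, 0, 4); Incumbent gets 3.
- E4 → Entrant plays Z (best of 2, 6, 0, 7); Incumbent gets 9.
Maximizing over 4, 4, 3, 9, Incumbent chooses E4. Subgame-perfect outcome: (E4, Z) with payoffs (9, 7).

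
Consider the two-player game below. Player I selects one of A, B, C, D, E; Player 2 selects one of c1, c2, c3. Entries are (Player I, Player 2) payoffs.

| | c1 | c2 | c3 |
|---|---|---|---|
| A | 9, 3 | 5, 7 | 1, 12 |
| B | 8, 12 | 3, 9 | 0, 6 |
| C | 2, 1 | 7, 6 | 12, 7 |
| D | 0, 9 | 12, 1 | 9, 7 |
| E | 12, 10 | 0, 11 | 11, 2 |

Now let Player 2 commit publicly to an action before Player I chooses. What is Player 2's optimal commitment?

c1

Backward induction with Player 2 moving first.
- c1: BR = E, leader payoff 10.
- c2: BR = D, leader payoff 1.
- c3: BR = C, leader payoff 7.
Among 10, 1, 7, the best is 10 at c1. Subgame-perfect outcome: (E, c1) with payoffs (12, 10).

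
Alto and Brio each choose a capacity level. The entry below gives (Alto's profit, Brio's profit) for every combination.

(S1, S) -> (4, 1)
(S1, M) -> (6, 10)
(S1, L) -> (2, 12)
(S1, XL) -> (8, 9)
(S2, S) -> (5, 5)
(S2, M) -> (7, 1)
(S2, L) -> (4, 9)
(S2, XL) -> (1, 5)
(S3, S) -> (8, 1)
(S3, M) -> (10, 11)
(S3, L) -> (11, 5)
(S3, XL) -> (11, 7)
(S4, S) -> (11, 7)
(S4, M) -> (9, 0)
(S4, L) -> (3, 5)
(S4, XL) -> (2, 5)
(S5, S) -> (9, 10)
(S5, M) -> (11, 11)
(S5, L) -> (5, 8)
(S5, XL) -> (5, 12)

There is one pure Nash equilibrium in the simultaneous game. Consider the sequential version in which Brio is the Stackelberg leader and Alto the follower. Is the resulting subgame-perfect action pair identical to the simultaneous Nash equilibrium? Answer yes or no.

Backward induction with Brio moving first.
- S: BR = S4, leader payoff 7.
- M: BR = S5, leader payoff 11.
- L: BR = S3, leader payoff 5.
- XL: BR = S3, leader payoff 7.
Among 7, 11, 5, 7, the best is 11 at M. Subgame-perfect outcome: (S5, M) with payoffs (11, 11).
Now find the simultaneous Nash equilibrium.
Alto's best replies: S→S4; M→S5; L→S3; XL→S3.
Brio's best replies: S1→L; S2→L; S3→M; S4→S; S5→XL.
Only (S4, S) has each player best-responding; Nash payoffs (11, 7).
Sequential outcome (S5, M) differs from the Nash profile (S4, S).

no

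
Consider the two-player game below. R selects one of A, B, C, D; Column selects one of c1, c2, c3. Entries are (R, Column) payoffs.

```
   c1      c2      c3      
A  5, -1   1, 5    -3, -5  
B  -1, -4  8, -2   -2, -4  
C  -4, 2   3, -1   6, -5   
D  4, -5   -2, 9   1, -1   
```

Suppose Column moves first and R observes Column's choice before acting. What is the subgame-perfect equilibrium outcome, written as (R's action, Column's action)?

R best-responds to each possible Column move:
- c1 → R plays A (best of 5, -1, -4, 4); Column gets -1.
- c2 → R plays B (best of 1, 8, 3, -2); Column gets -2.
- c3 → R plays C (best of -3, -2, 6, 1); Column gets -5.
Among -1, -2, -5, the best is -1 at c1. Subgame-perfect outcome: (A, c1) with payoffs (5, -1).

(A, c1)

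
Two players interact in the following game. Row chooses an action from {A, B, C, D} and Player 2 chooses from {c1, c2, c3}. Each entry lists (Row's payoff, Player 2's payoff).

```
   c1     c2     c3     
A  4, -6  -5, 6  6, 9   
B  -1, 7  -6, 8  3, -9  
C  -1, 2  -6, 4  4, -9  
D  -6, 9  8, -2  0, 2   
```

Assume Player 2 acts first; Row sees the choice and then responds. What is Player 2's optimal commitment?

Row best-responds to each possible Player 2 move:
- c1: BR = A, leader payoff -6.
- c2: BR = D, leader payoff -2.
- c3: BR = A, leader payoff 9.
Player 2's induced payoffs are -6, -2, 9, so Player 2 commits to c3. Subgame-perfect outcome: (A, c3) with payoffs (6, 9).

c3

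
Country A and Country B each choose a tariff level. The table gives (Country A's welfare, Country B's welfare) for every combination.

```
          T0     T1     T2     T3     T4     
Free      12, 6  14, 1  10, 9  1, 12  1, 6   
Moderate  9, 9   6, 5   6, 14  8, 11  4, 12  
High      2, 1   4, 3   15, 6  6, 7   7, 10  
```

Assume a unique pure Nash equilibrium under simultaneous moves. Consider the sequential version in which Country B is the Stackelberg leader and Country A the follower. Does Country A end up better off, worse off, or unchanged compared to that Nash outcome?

better off

Backward induction with Country B moving first.
- T0: Country A compares 12, 9, 2 and picks Free; Country B would get 6.
- T1: Country A compares 14, 6, 4 and picks Free; Country B would get 1.
- T2: Country A compares 10, 6, 15 and picks High; Country B would get 6.
- T3: Country A compares 1, 8, 6 and picks Moderate; Country B would get 11.
- T4: Country A compares 1, 4, 7 and picks High; Country B would get 10.
Country B's induced payoffs are 6, 1, 6, 11, 10, so Country B commits to T3. Subgame-perfect outcome: (Moderate, T3) with payoffs (8, 11).
Now find the simultaneous Nash equilibrium.
Country A's best replies: T0→Free; T1→Free; T2→High; T3→Moderate; T4→High.
Country B's best replies: Free→T3; Moderate→T2; High→T4.
Only (High, T4) has each player best-responding; Nash payoffs (7, 10).
Country A earns 8 sequentially versus 7 at the Nash outcome: better off.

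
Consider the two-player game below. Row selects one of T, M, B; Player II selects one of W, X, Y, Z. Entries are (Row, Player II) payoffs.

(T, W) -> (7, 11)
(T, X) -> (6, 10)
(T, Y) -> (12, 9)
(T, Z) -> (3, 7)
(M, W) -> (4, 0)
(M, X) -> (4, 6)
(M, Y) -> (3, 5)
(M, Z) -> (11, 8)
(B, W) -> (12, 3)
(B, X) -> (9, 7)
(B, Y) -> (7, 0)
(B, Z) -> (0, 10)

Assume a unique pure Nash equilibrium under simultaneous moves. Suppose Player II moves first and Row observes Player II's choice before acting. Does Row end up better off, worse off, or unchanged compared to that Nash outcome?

better off

Row best-responds to each possible Player II move:
- W: BR = B, leader payoff 3.
- X: BR = B, leader payoff 7.
- Y: BR = T, leader payoff 9.
- Z: BR = M, leader payoff 8.
Among 3, 7, 9, 8, the best is 9 at Y. Subgame-perfect outcome: (T, Y) with payoffs (12, 9).
Now find the simultaneous Nash equilibrium.
Row's best replies: W→B; X→B; Y→T; Z→M.
Player II's best replies: T→W; M→Z; B→Z.
Only (M, Z) has each player best-responding; Nash payoffs (11, 8).
Row earns 12 sequentially versus 11 at the Nash outcome: better off.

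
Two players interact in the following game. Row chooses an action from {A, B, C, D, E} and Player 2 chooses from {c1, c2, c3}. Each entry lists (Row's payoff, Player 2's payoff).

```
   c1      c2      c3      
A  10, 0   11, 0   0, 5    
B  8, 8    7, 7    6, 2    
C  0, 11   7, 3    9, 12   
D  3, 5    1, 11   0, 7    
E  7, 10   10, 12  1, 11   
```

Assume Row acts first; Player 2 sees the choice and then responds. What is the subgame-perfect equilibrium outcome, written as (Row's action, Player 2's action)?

(E, c2)

Work backward from Player 2's decision.
- A: Player 2 compares 0, 0, 5 and picks c3; Row would get 0.
- B: Player 2 compares 8, 7, 2 and picks c1; Row would get 8.
- C: Player 2 compares 11, 3, 12 and picks c3; Row would get 9.
- D: Player 2 compares 5, 11, 7 and picks c2; Row would get 1.
- E: Player 2 compares 10, 12, 11 and picks c2; Row would get 10.
Among 0, 8, 9, 1, 10, the best is 10 at E. Subgame-perfect outcome: (E, c2) with payoffs (10, 12).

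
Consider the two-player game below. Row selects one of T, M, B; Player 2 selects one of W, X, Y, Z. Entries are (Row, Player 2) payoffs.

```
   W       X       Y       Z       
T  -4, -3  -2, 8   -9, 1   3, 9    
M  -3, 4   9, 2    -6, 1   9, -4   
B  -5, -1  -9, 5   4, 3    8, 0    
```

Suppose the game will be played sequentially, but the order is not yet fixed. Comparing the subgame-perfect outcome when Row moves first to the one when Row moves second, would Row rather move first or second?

If Row leads: Player 2's best replies are T→Z, M→W, B→X; Row's induced payoffs 3, -3, -9; outcome (T, Z), payoffs (3, 9).
If Player 2 leads: Row's best replies are W→M, X→M, Y→B, Z→M; Player 2's induced payoffs 4, 2, 3, -4; outcome (M, W), payoffs (-3, 4).
Row gets 3 moving first and -3 moving second, so Row prefers to move first.

first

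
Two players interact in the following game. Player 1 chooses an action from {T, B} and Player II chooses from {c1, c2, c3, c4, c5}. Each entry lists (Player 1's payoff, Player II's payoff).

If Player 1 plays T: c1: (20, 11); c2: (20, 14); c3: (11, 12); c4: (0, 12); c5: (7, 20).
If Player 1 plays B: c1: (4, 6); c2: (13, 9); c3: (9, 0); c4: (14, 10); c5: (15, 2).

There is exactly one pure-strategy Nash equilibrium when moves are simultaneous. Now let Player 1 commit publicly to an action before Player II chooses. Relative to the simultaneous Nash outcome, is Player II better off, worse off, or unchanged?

Backward induction with Player 1 moving first.
- T: BR = c5, leader payoff 7.
- B: BR = c4, leader payoff 14.
Among 7, 14, the best is 14 at B. Subgame-perfect outcome: (B, c4) with payoffs (14, 10).
For the simultaneous game, intersect best replies.
Player 1's best replies: c1→T; c2→T; c3→T; c4→B; c5→B.
Player II's best replies: T→c5; B→c4.
Only (B, c4) has each player best-responding; Nash payoffs (14, 10).
Player II earns 10 sequentially versus 10 at the Nash outcome: unchanged.

unchanged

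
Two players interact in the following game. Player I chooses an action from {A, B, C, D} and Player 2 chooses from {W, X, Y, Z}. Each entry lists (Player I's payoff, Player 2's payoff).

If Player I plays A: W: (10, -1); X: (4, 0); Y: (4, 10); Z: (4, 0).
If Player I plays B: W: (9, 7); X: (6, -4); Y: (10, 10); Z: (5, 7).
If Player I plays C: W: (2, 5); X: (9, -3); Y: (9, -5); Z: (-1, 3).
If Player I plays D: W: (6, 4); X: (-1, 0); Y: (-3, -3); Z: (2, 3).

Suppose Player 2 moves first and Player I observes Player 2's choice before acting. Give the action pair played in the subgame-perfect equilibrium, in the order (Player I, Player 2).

Solve by backward induction (Player 2 leads).
- W: Player I compares 10, 9, 2, 6 and picks A; Player 2 would get -1.
- X: Player I compares 4, 6, 9, -1 and picks C; Player 2 would get -3.
- Y: Player I compares 4, 10, 9, -3 and picks B; Player 2 would get 10.
- Z: Player I compares 4, 5, -1, 2 and picks B; Player 2 would get 7.
Among -1, -3, 10, 7, the best is 10 at Y. Subgame-perfect outcome: (B, Y) with payoffs (10, 10).

(B, Y)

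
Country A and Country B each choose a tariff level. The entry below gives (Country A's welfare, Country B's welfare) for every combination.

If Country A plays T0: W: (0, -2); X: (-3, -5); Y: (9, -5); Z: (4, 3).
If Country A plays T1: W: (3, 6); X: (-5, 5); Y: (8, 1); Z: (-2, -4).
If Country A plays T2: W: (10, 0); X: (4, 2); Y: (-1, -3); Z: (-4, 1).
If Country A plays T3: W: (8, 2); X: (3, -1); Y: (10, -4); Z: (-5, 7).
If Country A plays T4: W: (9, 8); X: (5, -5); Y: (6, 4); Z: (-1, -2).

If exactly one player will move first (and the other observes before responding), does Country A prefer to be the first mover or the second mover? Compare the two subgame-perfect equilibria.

If Country A leads: Country B's best replies are T0→Z, T1→W, T2→X, T3→Z, T4→W; Country A's induced payoffs 4, 3, 4, -5, 9; outcome (T4, W), payoffs (9, 8).
If Country B leads: Country A's best replies are W→T2, X→T4, Y→T3, Z→T0; Country B's induced payoffs 0, -5, -4, 3; outcome (T0, Z), payoffs (4, 3).
Country A gets 9 moving first and 4 moving second, so Country A prefers to move first.

first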